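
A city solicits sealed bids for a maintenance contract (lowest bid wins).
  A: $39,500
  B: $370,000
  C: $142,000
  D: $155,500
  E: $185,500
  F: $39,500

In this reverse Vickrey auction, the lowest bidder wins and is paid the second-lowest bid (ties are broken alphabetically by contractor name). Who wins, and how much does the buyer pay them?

Sorting bids: 39,500 (A) < 39,500 (F) < 142,000 (C) < 155,500 (D) < 185,500 (E) < 370,000 (B)
Tie at $39,500 → A wins by tie-break.
Second-price: A is paid F's bid of $39,500.

A is paid $39,500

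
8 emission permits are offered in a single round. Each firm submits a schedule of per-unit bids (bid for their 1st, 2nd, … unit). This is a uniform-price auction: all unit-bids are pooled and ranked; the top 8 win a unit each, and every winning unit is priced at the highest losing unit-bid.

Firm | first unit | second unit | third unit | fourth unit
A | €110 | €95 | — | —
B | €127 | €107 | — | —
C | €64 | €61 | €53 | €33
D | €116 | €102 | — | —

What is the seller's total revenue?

Pooled unit-bids ranked (top 8): 127 (B-1), 116 (D-1), 110 (A-1), 107 (B-2), 102 (D-2), 95 (A-2), 64 (C-1), 61 (C-2)
The (k+1)-th unit-bid is €53.
Allocation: A 2, B 2, C 2, D 2. Every unit priced at €53.
Revenue = 8 × 53 = €424.

Total revenue: €424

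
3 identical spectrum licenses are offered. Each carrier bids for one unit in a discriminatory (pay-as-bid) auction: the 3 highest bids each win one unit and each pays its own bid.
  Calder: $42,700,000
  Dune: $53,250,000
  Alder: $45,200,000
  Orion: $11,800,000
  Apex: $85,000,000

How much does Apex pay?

Ordering the bids: 85,000,000 (Apex), 53,250,000 (Dune), 45,200,000 (Alder), 42,700,000 (Calder), 11,800,000 (Orion)
Top 3: Apex, Dune, Alder.
Apex wins → own bid $85,000,000.

Apex pays $85,000,000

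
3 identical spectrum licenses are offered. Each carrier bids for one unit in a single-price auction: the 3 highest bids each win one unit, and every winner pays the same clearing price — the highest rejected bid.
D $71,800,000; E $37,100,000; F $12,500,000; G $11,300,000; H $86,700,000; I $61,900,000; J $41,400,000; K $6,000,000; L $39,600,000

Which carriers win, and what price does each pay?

Ordering the bids: 86,700,000 (H), 71,800,000 (D), 61,900,000 (I), 41,400,000 (J), 39,600,000 (L), …
Winners (3 units): H, D, I.
First losing bid is J's $41,400,000, which sets the uniform price.

H, D, I; each pays $41,400,000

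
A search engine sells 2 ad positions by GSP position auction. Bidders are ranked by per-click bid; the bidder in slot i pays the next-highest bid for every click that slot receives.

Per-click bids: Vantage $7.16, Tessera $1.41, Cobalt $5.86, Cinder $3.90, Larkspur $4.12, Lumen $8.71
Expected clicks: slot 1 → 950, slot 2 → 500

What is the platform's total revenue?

Ranked by bid: $8.71 (Lumen) > $7.16 (Vantage) > $5.86 (Cobalt) > …
Slot 1: Lumen pays $7.16 × 950 = $6802.00
Slot 2: Vantage pays $5.86 × 500 = $2930.00
Total = $9732.00

Total revenue: $9732.00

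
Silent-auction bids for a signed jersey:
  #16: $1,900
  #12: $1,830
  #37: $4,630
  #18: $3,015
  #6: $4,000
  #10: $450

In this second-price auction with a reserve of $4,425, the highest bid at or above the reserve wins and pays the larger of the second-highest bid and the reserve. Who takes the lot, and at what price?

#37 pays $4,425

Rule: the highest bid at or above the reserve wins and pays the larger of the second-highest bid and the reserve.
Bids ranked: 4,630 (#37) > 4,000 (#6) > 3,015 (#18) > 1,900 (#16) > 1,830 (#12) > 450 (#10)
Highest eligible bid: #37 at $4,630.
max(second-highest $4,000, reserve $4,425) = $4,425.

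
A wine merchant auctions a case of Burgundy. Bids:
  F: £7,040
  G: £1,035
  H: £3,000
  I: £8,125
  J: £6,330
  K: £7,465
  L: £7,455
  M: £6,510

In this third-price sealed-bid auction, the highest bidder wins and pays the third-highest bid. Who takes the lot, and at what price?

Rule: the highest bidder wins and pays the third-highest bid.
Bids in order: 8,125 (I) > 7,465 (K) > 7,455 (L) > 7,040 (F) > 6,510 (M) > 6,330 (J) > …
I is highest; pays the third-highest bid, £7,455.

I pays £7,455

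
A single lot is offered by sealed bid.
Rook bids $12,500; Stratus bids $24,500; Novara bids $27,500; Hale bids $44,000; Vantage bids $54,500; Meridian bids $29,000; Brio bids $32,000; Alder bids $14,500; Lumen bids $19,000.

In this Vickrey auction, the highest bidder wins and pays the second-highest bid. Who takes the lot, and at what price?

Vantage pays $44,000

Vickrey auction: the highest bidder wins and pays the second-highest bid.
Bids in order: 54,500 (Vantage) > 44,000 (Hale) > 32,000 (Brio) > 29,000 (Meridian) > 27,500 (Novara) > 24,500 (Stratus) > …
Vantage wins with the highest bid; price is set by the runner-up at $44,000.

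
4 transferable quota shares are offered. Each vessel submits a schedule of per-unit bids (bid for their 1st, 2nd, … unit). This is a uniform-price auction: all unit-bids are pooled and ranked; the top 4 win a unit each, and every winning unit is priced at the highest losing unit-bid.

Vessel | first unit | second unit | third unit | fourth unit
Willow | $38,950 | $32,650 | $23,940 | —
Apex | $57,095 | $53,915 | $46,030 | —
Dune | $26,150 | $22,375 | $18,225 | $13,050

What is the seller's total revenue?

All unit-bids, highest first — top 4: 57,095 (Apex-1), 53,915 (Apex-2), 46,030 (Apex-3), 38,950 (Willow-1)
First bid not allocated: $32,650.
Allocation: Apex 3, Willow 1. Every unit priced at $32,650.
Revenue = 4 × 32,650 = $130,600.

Total revenue: $130,600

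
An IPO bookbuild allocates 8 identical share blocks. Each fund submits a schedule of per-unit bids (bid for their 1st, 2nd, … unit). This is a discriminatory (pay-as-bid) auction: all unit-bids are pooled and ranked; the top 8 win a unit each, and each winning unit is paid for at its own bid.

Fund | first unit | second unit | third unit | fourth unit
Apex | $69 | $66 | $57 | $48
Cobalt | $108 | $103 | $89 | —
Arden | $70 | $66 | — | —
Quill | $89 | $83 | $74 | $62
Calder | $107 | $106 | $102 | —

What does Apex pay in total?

Apex pays $0

All unit-bids, highest first — top 8: 108 (Cobalt-1), 107 (Calder-1), 106 (Calder-2), 103 (Cobalt-2), 102 (Calder-3), 89 (Cobalt-3), 89 (Quill-1), 83 (Quill-2)
Next rejected bid: $74 (not a price — pay-as-bid).
Apex wins no units.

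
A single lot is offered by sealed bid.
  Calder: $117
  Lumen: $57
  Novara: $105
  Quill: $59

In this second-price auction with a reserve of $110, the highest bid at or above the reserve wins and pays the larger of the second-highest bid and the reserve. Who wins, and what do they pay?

Bids ranked: 117 (Calder) > 105 (Novara) > 59 (Quill) > 57 (Lumen)
Calder has the top bid at or above the reserve ($117).
Second-highest bid $105 is below the reserve $110, so the reserve binds → payment $110.

Calder pays $110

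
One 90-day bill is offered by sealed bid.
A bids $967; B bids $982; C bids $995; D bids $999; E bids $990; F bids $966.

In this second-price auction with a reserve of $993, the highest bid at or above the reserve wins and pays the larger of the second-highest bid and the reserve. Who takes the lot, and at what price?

D pays $995

Sorting bids: 999 (D) > 995 (C) > 990 (E) > 982 (B) > 967 (A) > 966 (F)
D has the top bid at or above the reserve ($999).
Second-highest bid $995 exceeds the reserve $993 → payment $995.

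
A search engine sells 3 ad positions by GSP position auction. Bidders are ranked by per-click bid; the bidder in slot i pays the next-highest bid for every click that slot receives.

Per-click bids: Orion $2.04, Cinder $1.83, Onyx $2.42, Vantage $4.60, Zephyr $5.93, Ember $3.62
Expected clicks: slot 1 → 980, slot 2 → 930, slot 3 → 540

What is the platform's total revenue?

Sorting advertisers: $5.93 (Zephyr) > $4.60 (Vantage) > $3.62 (Ember) > $2.42 (Onyx) > …
Slot 1: Zephyr pays $4.60 × 980 = $4508.00
Slot 2: Vantage pays $3.62 × 930 = $3366.60
Slot 3: Ember pays $2.42 × 540 = $1306.80
Total = $9181.40

Total revenue: $9181.40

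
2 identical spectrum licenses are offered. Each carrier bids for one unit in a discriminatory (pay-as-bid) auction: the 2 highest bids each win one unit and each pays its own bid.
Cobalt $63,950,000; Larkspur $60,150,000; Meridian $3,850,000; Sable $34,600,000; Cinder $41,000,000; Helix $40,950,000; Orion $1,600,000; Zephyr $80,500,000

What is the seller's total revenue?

Total revenue: $144,450,000

Bids ranked high→low: 80,500,000 (Zephyr), 63,950,000 (Cobalt), 60,150,000 (Larkspur), 41,000,000 (Cinder), …
Winners (2 units): Zephyr, Cobalt.
Total revenue = 80,500,000 + 63,950,000 = $144,450,000.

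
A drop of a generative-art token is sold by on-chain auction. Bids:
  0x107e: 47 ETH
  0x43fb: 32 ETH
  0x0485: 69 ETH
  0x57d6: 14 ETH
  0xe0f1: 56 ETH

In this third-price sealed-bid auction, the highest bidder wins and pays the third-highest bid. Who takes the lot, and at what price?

Rule: the highest bidder wins and pays the third-highest bid.
Sorting bids: 69 (0x0485) > 56 (0xe0f1) > 47 (0x107e) > 32 (0x43fb) > 14 (0x57d6)
0x0485 wins; payment is bid #3 in the ranking = 47 ETH.

0x0485 pays 47 ETH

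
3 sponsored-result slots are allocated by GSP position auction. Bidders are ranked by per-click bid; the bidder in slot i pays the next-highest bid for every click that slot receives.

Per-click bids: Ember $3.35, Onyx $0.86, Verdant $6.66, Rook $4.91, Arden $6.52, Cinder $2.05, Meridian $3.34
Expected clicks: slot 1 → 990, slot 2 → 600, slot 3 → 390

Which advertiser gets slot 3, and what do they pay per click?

Sorting advertisers: $6.66 (Verdant) > $6.52 (Arden) > $4.91 (Rook) > $3.35 (Ember) > …
Slot 3 goes to the third-ranked bidder, Rook, who pays the next bid down: $3.35/click.

Rook; $3.35 per click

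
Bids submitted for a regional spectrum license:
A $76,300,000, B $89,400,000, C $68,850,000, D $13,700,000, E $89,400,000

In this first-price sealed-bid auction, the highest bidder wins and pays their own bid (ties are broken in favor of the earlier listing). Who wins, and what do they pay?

Bids ranked: 89,400,000 (B) > 89,400,000 (E) > 76,300,000 (A) > 68,850,000 (C) > 13,700,000 (D)
B and E tie at $89,400,000; tie-break gives it to B.
B has the highest bid and pays exactly that: $89,400,000.

B pays $89,400,000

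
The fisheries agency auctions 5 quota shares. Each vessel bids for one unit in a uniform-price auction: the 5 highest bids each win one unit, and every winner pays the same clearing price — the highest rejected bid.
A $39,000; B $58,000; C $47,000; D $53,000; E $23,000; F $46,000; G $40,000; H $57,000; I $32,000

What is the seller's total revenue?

Total revenue: $200,000

Bids ranked high→low: 58,000 (B), 57,000 (H), 53,000 (D), 47,000 (C), 46,000 (F), 40,000 (G), 39,000 (A), …
Top 5: B, H, D, C, F.
Highest unsuccessful bid: $40,000 → clearing price.
Total revenue = 5 × $40,000 = $200,000.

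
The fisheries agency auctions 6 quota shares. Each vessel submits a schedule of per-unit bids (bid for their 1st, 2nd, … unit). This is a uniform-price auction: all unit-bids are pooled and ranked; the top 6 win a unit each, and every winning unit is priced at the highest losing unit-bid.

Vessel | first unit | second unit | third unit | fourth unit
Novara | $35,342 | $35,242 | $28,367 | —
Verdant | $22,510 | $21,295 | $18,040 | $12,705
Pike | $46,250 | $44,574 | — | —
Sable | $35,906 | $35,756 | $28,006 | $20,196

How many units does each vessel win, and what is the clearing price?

All unit-bids, highest first — top 6: 46,250 (Pike-1), 44,574 (Pike-2), 35,906 (Sable-1), 35,756 (Sable-2), 35,342 (Novara-1), 35,242 (Novara-2)
The (k+1)-th unit-bid is $28,367.
Allocation: Novara 2, Pike 2, Sable 2.

Novara 2, Pike 2, Sable 2; clearing price $28,367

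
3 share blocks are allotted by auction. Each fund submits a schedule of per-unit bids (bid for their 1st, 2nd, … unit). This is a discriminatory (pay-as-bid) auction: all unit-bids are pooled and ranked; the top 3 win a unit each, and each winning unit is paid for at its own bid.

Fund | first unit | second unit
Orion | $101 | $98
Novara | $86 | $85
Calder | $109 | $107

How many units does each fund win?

Calder 2, Orion 1

All unit-bids, highest first — top 3: 109 (Calder-1), 107 (Calder-2), 101 (Orion-1)
Next rejected bid: $98 (not a price — pay-as-bid).
Allocation: Calder 2, Orion 1.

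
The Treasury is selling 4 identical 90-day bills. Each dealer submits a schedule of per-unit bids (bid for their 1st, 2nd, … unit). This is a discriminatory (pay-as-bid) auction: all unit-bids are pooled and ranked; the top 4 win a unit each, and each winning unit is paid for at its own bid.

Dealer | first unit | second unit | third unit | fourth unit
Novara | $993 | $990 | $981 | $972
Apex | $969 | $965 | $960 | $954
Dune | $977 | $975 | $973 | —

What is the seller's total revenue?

Merging the schedules and taking the best 4: 993 (Novara-1), 990 (Novara-2), 981 (Novara-3), 977 (Dune-1)
Next rejected bid: $975 (not a price — pay-as-bid).
Each winning unit pays its own bid.
Revenue = 993 + 990 + 981 + 977 = $3,941.

Total revenue: $3,941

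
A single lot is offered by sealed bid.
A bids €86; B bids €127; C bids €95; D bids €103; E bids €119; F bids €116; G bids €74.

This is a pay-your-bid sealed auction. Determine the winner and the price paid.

Rule: the highest bidder wins and pays their own bid.
Bids ranked: 127 (B) > 119 (E) > 116 (F) > 103 (D) > 95 (C) > 86 (A) > …
B is highest → pays own bid, €127.

B pays €127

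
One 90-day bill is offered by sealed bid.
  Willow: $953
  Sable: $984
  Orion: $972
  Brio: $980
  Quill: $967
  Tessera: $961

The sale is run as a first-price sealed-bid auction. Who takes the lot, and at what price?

Sable pays $984

Sorting bids: 984 (Sable) > 980 (Brio) > 972 (Orion) > 967 (Quill) > 961 (Tessera) > 953 (Willow)
First-price: Sable pays what they bid, $984.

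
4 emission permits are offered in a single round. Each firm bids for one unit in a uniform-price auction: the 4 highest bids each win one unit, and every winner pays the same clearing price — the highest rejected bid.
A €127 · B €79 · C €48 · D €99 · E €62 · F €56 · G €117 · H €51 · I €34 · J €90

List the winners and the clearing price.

A, G, D, J; each pays €79

Bids ranked high→low: 127 (A), 117 (G), 99 (D), 90 (J), 79 (B), 62 (E), …
The 4 highest are A, G, D, J.
First losing bid is B's €79, which sets the uniform price.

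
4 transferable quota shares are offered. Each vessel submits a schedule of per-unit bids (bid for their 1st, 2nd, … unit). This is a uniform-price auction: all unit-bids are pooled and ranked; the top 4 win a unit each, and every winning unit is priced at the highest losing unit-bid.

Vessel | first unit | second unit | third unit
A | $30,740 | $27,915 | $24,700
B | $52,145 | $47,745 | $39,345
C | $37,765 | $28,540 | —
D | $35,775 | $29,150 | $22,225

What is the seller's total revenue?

All unit-bids, highest first — top 4: 52,145 (B-1), 47,745 (B-2), 39,345 (B-3), 37,765 (C-1)
Highest rejected unit-bid = $35,775.
Allocation: B 3, C 1. Every unit priced at $35,775.
Revenue = 4 × 35,775 = $143,100.

Total revenue: $143,100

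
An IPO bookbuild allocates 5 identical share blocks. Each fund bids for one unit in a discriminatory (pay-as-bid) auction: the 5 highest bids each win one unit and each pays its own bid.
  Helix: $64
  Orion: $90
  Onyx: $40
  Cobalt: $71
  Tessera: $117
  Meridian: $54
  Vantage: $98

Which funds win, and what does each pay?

Sorting: 117 (Tessera), 98 (Vantage), 90 (Orion), 71 (Cobalt), 64 (Helix), 54 (Meridian), 40 (Onyx)
Top 5: Tessera, Vantage, Orion, Cobalt, Helix.
Each winner pays its own bid: Tessera $117, Vantage $98, Orion $90, Cobalt $71, Helix $64.

Tessera $117, Vantage $98, Orion $90, Cobalt $71, Helix $64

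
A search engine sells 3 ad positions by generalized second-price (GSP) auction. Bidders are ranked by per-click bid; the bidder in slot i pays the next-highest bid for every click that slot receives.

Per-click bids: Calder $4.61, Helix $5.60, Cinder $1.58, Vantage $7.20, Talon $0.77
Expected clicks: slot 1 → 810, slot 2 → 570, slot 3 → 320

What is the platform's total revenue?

Per-click bids in order: $7.20 (Vantage) > $5.60 (Helix) > $4.61 (Calder) > $1.58 (Cinder) > …
Slot 1: Vantage pays $5.60 × 810 = $4536.00
Slot 2: Helix pays $4.61 × 570 = $2627.70
Slot 3: Calder pays $1.58 × 320 = $505.60
Total = $7669.30

Total revenue: $7669.30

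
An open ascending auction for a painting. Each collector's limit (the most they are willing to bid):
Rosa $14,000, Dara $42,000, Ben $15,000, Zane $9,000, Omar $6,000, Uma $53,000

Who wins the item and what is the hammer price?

Uma wins at $42,000

Open ascending-bid auction: the price rises until one bidder remains; the winner pays the price at which the last rival dropped out.
Limits ranked: 53,000 (Uma) > 42,000 (Dara) > 15,000 (Ben) > 14,000 (Rosa) > 9,000 (Zane) > 6,000 (Omar)
Bidding ends when Dara exits at $42,000; Uma takes it.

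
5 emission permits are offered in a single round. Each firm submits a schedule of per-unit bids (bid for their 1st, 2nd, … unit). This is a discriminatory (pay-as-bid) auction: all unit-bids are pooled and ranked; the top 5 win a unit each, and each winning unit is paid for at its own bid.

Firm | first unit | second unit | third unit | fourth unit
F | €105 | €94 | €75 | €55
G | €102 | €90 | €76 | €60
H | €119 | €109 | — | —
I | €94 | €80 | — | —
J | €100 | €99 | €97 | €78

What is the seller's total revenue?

Total revenue: €535

Pooled unit-bids ranked (top 5): 119 (H-1), 109 (H-2), 105 (F-1), 102 (G-1), 100 (J-1)
Next rejected bid: €99 (not a price — pay-as-bid).
Each winning unit pays its own bid.
Revenue = 119 + 109 + 105 + 102 + 100 = €535.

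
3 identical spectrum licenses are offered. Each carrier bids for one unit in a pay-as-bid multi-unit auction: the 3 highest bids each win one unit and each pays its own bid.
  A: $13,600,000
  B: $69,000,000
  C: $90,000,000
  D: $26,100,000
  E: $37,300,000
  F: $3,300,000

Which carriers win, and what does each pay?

C $90,000,000, B $69,000,000, E $37,300,000

Bids ranked high→low: 90,000,000 (C), 69,000,000 (B), 37,300,000 (E), 26,100,000 (D), 13,600,000 (A), …
Winners (3 units): C, B, E.
Each winner pays its own bid: C $90,000,000, B $69,000,000, E $37,300,000.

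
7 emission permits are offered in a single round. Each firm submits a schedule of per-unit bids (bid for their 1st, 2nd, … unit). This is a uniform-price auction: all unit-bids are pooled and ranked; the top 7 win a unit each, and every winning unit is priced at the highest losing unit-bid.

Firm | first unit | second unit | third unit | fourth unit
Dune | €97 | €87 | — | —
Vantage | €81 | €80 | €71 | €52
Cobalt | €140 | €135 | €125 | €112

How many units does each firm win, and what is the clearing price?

Cobalt 4, Dune 2, Vantage 1; clearing price €80

Pooled unit-bids ranked (top 7): 140 (Cobalt-1), 135 (Cobalt-2), 125 (Cobalt-3), 112 (Cobalt-4), 97 (Dune-1), 87 (Dune-2), 81 (Vantage-1)
First bid not allocated: €80.
Allocation: Cobalt 4, Dune 2, Vantage 1.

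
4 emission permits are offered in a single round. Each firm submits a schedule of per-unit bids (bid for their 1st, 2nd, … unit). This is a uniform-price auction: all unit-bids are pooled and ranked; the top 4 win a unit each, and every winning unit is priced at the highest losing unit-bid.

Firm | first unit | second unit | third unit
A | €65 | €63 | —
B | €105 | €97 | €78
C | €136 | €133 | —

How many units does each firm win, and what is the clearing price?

B 2, C 2; clearing price €78

Pooled unit-bids ranked (top 4): 136 (C-1), 133 (C-2), 105 (B-1), 97 (B-2)
First bid not allocated: €78.
Allocation: B 2, C 2.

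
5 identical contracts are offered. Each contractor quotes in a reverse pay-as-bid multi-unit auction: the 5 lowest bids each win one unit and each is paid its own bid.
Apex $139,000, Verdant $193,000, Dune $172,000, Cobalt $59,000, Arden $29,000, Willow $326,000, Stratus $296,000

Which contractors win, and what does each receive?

Ordering the bids: 29,000 (Arden), 59,000 (Cobalt), 139,000 (Apex), 172,000 (Dune), 193,000 (Verdant), 296,000 (Stratus), 326,000 (Willow)
The 5 lowest are Arden, Cobalt, Apex, Dune, Verdant.
Each winner is paid its own bid: Arden $29,000, Cobalt $59,000, Apex $139,000, Dune $172,000, Verdant $193,000.

Arden $29,000, Cobalt $59,000, Apex $139,000, Dune $172,000, Verdant $193,000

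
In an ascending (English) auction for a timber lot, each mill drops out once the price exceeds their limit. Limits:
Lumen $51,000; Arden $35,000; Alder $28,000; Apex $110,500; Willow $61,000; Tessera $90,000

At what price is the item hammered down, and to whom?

Apex wins at $90,000

Limits ranked: 110,500 (Apex) > 90,000 (Tessera) > 61,000 (Willow) > 51,000 (Lumen) > 35,000 (Arden) > 28,000 (Alder)
Once the price passes $90,000, only Apex is left; the hammer falls at Tessera's limit of $90,000.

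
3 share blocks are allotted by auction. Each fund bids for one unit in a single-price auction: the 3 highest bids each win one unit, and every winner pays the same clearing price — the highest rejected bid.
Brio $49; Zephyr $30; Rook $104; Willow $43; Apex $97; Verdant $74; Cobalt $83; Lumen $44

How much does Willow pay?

Sorting: 104 (Rook), 97 (Apex), 83 (Cobalt), 74 (Verdant), 49 (Brio), …
Winners (3 units): Rook, Apex, Cobalt.
Highest unsuccessful bid: $74 → clearing price.
Willow does not win → pays $0.

Willow pays $0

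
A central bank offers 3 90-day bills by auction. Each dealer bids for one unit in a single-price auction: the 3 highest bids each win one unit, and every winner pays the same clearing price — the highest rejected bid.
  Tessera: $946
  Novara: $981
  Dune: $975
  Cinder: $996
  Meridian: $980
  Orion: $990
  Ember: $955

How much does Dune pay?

Dune pays $0

Bids ranked high→low: 996 (Cinder), 990 (Orion), 981 (Novara), 980 (Meridian), 975 (Dune), …
The 3 highest are Cinder, Orion, Novara.
Highest unsuccessful bid: $980 → clearing price.
Dune does not win → pays $0.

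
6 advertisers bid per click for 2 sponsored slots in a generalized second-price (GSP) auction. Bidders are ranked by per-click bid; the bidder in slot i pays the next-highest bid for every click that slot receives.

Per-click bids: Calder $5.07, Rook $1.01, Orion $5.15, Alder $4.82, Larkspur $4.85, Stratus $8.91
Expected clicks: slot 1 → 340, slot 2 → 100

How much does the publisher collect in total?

Per-click bids in order: $8.91 (Stratus) > $5.15 (Orion) > $5.07 (Calder) > …
Slot 1: Stratus pays $5.15 × 340 = $1751.00
Slot 2: Orion pays $5.07 × 100 = $507.00
Total = $2258.00

Total revenue: $2258.00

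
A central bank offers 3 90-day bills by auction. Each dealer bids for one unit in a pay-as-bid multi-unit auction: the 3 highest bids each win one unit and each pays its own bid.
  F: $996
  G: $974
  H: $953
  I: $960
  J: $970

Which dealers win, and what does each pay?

Sorting: 996 (F), 974 (G), 970 (J), 960 (I), 953 (H)
Top 3: F, G, J.
Each winner pays its own bid: F $996, G $974, J $970.

F $996, G $974, J $970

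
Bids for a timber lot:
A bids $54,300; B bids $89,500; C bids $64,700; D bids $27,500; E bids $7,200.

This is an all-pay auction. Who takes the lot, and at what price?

B pays $89,500

Bids in order: 89,500 (B) > 64,700 (C) > 54,300 (A) > 27,500 (D) > 7,200 (E)
B is highest and takes the item; every bidder forfeits their bid.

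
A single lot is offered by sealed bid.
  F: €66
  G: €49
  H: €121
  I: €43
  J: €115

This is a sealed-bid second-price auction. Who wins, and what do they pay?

Rule: the highest bidder wins and pays the second-highest bid.
Bids ranked: 121 (H) > 115 (J) > 66 (F) > 49 (G) > 43 (I)
H is highest; pays the second-highest bid, €115.

H pays €115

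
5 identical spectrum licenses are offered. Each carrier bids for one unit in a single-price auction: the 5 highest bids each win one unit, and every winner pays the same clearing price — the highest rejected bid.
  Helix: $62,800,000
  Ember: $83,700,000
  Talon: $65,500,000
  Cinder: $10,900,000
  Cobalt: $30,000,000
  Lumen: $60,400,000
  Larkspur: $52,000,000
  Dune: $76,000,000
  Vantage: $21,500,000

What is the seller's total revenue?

Ordering the bids: 83,700,000 (Ember), 76,000,000 (Dune), 65,500,000 (Talon), 62,800,000 (Helix), 60,400,000 (Lumen), 52,000,000 (Larkspur), 30,000,000 (Cobalt), …
Top 5: Ember, Dune, Talon, Helix, Lumen.
First losing bid is Larkspur's $52,000,000, which sets the uniform price.
Total revenue = 5 × $52,000,000 = $260,000,000.

Total revenue: $260,000,000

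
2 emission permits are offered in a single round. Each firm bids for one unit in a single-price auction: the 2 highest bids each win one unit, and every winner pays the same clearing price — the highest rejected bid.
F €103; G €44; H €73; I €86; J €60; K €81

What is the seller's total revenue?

Total revenue: €162

Ordering the bids: 103 (F), 86 (I), 81 (K), 73 (H), …
Winners (2 units): F, I.
Clearing price = highest rejected bid = €81.
Total revenue = 2 × €81 = €162.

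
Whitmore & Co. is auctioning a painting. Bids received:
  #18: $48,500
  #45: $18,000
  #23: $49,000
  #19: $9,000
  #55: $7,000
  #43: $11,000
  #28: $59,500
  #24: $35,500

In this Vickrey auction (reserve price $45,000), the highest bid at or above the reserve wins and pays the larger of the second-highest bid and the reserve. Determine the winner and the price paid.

#28 pays $49,000

Bids in order: 59,500 (#28) > 49,000 (#23) > 48,500 (#18) > 35,500 (#24) > 18,000 (#45) > 11,000 (#43) > …
#28 has the top bid at or above the reserve ($59,500).
Second-highest bid $49,000 exceeds the reserve $45,000 → payment $49,000.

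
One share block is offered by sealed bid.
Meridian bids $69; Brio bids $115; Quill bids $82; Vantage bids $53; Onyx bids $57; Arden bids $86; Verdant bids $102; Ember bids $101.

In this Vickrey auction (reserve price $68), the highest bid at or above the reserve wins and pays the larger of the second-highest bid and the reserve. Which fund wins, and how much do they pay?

Brio pays $102

Bids in order: 115 (Brio) > 102 (Verdant) > 101 (Ember) > 86 (Arden) > 82 (Quill) > 69 (Meridian) > …
Brio has the top bid at or above the reserve ($115).
max(second-highest $102, reserve $68) = $102; the reserve does not bind.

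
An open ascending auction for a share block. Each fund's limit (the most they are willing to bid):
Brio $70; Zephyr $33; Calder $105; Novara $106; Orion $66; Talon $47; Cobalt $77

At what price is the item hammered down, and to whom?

Rule: the price rises until one bidder remains; the winner pays the price at which the last rival dropped out.
Limits ranked: 106 (Novara) > 105 (Calder) > 77 (Cobalt) > 70 (Brio) > 66 (Orion) > 47 (Talon) > …
Calder is the last rival to drop out, at $105; Novara remains and wins at that price.

Novara wins at $105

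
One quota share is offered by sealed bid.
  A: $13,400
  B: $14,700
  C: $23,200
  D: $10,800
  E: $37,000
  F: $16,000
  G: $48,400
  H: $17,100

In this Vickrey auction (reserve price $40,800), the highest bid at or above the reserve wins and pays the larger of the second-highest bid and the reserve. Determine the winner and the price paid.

G pays $40,800

Bids in order: 48,400 (G) > 37,000 (E) > 23,200 (C) > 17,100 (H) > 16,000 (F) > 14,700 (B) > …
G has the top bid at or above the reserve ($48,400).
Second-highest bid $37,000 is below the reserve $40,800, so the reserve binds → payment $40,800.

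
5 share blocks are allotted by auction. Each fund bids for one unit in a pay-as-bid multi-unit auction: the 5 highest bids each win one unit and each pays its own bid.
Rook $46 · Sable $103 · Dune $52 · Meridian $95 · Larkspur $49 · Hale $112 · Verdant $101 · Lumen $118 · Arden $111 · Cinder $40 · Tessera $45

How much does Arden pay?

Arden pays $111

Ordering the bids: 118 (Lumen), 112 (Hale), 111 (Arden), 103 (Sable), 101 (Verdant), 95 (Meridian), 52 (Dune), …
Winners (5 units): Lumen, Hale, Arden, Sable, Verdant.
Arden wins → own bid $111.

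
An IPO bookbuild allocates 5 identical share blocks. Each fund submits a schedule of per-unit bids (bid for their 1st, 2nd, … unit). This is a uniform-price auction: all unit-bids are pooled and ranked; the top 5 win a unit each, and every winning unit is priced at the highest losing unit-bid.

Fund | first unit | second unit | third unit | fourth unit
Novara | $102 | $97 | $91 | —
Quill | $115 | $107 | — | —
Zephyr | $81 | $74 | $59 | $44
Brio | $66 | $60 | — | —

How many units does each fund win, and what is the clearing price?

All unit-bids, highest first — top 5: 115 (Quill-1), 107 (Quill-2), 102 (Novara-1), 97 (Novara-2), 91 (Novara-3)
First bid not allocated: $81.
Allocation: Novara 3, Quill 2.

Novara 3, Quill 2; clearing price $81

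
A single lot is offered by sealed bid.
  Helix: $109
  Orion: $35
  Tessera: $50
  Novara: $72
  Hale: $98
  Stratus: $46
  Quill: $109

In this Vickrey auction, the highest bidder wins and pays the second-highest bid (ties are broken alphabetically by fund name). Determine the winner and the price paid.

Bids in order: 109 (Helix) > 109 (Quill) > 98 (Hale) > 72 (Novara) > 50 (Tessera) > 46 (Stratus) > …
Tie at $109 → Helix wins by tie-break.
Helix is highest; pays the second-highest bid, $109.

Helix pays $109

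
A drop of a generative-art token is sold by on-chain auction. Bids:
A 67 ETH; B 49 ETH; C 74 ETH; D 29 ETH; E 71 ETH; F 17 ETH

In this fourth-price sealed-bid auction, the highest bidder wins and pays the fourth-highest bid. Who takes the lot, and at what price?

Bids ranked: 74 (C) > 71 (E) > 67 (A) > 49 (B) > 29 (D) > 17 (F)
C is highest; pays the fourth-highest bid, 49 ETH.

C pays 49 ETH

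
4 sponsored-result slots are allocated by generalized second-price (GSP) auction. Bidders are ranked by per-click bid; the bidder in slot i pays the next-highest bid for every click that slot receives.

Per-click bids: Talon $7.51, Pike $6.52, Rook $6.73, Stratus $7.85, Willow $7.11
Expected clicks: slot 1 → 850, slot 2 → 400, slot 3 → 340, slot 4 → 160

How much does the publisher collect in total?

Sorting advertisers: $7.85 (Stratus) > $7.51 (Talon) > $7.11 (Willow) > $6.73 (Rook) > $6.52 (Pike)
Slot 1: Stratus pays $7.51 × 850 = $6383.50
Slot 2: Talon pays $7.11 × 400 = $2844.00
Slot 3: Willow pays $6.73 × 340 = $2288.20
Slot 4: Rook pays $6.52 × 160 = $1043.20
Total = $12558.90

Total revenue: $12558.90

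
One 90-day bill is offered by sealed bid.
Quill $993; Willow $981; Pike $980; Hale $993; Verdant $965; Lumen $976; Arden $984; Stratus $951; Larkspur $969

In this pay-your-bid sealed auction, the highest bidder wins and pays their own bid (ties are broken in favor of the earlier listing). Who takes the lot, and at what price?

Quill pays $993

Bids in order: 993 (Quill) > 993 (Hale) > 984 (Arden) > 981 (Willow) > 980 (Pike) > 976 (Lumen) > …
Quill and Hale tie at $993; tie-break gives it to Quill.
Quill has the highest bid and pays exactly that: $993.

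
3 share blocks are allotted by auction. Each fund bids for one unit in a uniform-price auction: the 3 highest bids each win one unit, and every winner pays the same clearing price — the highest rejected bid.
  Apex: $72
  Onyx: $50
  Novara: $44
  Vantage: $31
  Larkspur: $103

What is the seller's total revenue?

Bids ranked high→low: 103 (Larkspur), 72 (Apex), 50 (Onyx), 44 (Novara), 31 (Vantage)
Winners (3 units): Larkspur, Apex, Onyx.
First losing bid is Novara's $44, which sets the uniform price.
Total revenue = 3 × $44 = $132.

Total revenue: $132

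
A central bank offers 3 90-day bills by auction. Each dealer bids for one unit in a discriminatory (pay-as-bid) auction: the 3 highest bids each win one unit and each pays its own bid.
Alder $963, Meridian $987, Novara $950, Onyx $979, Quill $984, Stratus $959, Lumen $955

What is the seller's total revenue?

Total revenue: $2,950

Sorting: 987 (Meridian), 984 (Quill), 979 (Onyx), 963 (Alder), 959 (Stratus), …
Winners (3 units): Meridian, Quill, Onyx.
Total revenue = 987 + 984 + 979 = $2,950.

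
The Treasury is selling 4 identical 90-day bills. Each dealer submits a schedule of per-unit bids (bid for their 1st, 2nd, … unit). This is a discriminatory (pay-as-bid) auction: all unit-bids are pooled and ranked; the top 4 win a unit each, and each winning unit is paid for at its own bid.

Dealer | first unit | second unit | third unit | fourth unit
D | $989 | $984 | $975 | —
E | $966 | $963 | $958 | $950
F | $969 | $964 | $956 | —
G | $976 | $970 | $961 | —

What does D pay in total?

D pays $2,948

Pooled unit-bids ranked (top 4): 989 (D-1), 984 (D-2), 976 (G-1), 975 (D-3)
Next rejected bid: $970 (not a price — pay-as-bid).
D's winning unit-bids: 989 + 984 + 975 = $2,948.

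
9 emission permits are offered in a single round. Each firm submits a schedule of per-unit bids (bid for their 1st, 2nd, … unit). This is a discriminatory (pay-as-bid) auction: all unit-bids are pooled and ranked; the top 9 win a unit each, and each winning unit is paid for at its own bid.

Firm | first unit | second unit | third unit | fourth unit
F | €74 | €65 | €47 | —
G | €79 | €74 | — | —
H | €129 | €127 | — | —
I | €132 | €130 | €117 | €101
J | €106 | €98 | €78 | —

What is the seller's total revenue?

Merging the schedules and taking the best 9: 132 (I-1), 130 (I-2), 129 (H-1), 127 (H-2), 117 (I-3), 106 (J-1), 101 (I-4), 98 (J-2), 79 (G-1)
Next rejected bid: €78 (not a price — pay-as-bid).
Each winning unit pays its own bid.
Revenue = 132 + 130 + 129 + 127 + 117 + 106 + 101 + 98 + 79 = €1,019.

Total revenue: €1,019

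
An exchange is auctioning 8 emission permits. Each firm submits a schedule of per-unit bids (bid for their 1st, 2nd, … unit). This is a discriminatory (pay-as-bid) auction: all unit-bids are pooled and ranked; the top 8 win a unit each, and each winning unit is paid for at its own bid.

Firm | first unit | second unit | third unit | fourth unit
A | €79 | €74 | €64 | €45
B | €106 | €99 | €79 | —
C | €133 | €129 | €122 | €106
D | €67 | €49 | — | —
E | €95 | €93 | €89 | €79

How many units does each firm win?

B 2, C 4, E 2

Merging the schedules and taking the best 8: 133 (C-1), 129 (C-2), 122 (C-3), 106 (B-1), 106 (C-4), 99 (B-2), 95 (E-1), 93 (E-2)
Next rejected bid: €89 (not a price — pay-as-bid).
Allocation: B 2, C 4, E 2.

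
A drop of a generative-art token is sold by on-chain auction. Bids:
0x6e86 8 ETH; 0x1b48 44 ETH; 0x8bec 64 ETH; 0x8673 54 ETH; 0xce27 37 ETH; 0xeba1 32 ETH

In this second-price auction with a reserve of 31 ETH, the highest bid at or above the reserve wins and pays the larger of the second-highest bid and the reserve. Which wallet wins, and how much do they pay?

0x8bec pays 54 ETH

Rule: the highest bid at or above the reserve wins and pays the larger of the second-highest bid and the reserve.
Bids ranked: 64 (0x8bec) > 54 (0x8673) > 44 (0x1b48) > 37 (0xce27) > 32 (0xeba1) > 8 (0x6e86)
0x8bec has the top bid at or above the reserve (64 ETH).
max(second-highest 54 ETH, reserve 31 ETH) = 54 ETH; the reserve does not bind.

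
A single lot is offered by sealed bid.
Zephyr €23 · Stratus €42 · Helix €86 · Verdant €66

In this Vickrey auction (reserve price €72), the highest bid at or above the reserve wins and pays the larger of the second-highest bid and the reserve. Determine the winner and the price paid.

Sorting bids: 86 (Helix) > 66 (Verdant) > 42 (Stratus) > 23 (Zephyr)
Highest eligible bid: Helix at €86.
max(second-highest €66, reserve €72) = €72.

Helix pays €72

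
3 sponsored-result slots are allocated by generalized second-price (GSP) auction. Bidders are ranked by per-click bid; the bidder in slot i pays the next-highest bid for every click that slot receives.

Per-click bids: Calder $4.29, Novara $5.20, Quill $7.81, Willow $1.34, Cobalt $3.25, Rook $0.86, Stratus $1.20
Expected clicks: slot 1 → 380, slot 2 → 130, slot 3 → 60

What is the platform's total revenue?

Ranked by bid: $7.81 (Quill) > $5.20 (Novara) > $4.29 (Calder) > $3.25 (Cobalt) > …
Slot 1: Quill pays $5.20 × 380 = $1976.00
Slot 2: Novara pays $4.29 × 130 = $557.70
Slot 3: Calder pays $3.25 × 60 = $195.00
Total = $2728.70

Total revenue: $2728.70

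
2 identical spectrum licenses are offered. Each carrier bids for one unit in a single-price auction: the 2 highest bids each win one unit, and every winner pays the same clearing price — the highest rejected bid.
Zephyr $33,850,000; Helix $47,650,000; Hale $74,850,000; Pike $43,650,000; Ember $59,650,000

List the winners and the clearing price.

Sorting: 74,850,000 (Hale), 59,650,000 (Ember), 47,650,000 (Helix), 43,650,000 (Pike), …
The 2 highest are Hale, Ember.
Highest unsuccessful bid: $47,650,000 → clearing price.

Hale, Ember; each pays $47,650,000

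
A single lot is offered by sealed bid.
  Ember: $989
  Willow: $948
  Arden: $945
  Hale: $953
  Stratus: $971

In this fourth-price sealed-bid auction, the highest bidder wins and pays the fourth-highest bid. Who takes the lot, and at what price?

Ember pays $948

Rule: the highest bidder wins and pays the fourth-highest bid.
Bids in order: 989 (Ember) > 971 (Stratus) > 953 (Hale) > 948 (Willow) > 945 (Arden)
Ember is highest; pays the fourth-highest bid, $948.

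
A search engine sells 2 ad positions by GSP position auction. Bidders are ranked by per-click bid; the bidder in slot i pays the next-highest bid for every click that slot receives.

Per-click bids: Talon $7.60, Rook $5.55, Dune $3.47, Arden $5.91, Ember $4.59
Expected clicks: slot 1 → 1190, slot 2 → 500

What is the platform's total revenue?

Ranked by bid: $7.60 (Talon) > $5.91 (Arden) > $5.55 (Rook) > …
Slot 1: Talon pays $5.91 × 1190 = $7032.90
Slot 2: Arden pays $5.55 × 500 = $2775.00
Total = $9807.90

Total revenue: $9807.90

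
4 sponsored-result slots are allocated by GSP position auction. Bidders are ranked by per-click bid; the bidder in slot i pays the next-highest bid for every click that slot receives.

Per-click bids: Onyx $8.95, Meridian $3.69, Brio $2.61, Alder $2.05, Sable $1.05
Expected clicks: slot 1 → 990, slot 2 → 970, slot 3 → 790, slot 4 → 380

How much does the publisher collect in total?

Sorting advertisers: $8.95 (Onyx) > $3.69 (Meridian) > $2.61 (Brio) > $2.05 (Alder) > $1.05 (Sable)
Slot 1: Onyx pays $3.69 × 990 = $3653.10
Slot 2: Meridian pays $2.61 × 970 = $2531.70
Slot 3: Brio pays $2.05 × 790 = $1619.50
Slot 4: Alder pays $1.05 × 380 = $399.00
Total = $8203.30

Total revenue: $8203.30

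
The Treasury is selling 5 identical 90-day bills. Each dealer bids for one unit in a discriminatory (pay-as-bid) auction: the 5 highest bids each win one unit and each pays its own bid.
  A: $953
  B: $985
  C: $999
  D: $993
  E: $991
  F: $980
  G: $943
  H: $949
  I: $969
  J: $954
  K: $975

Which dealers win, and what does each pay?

Ordering the bids: 999 (C), 993 (D), 991 (E), 985 (B), 980 (F), 975 (K), 969 (I), …
Winners (5 units): C, D, E, B, F.
Each winner pays its own bid: C $999, D $993, E $991, B $985, F $980.

C $999, D $993, E $991, B $985, F $980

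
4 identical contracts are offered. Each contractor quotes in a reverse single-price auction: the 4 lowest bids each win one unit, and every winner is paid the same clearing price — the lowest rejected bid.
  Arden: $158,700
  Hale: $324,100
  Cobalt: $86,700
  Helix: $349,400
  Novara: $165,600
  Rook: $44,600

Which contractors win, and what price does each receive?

Rook, Cobalt, Arden, Novara; each is paid $324,100

Bids ranked low→high: 44,600 (Rook), 86,700 (Cobalt), 158,700 (Arden), 165,600 (Novara), 324,100 (Hale), 349,400 (Helix)
The 4 lowest are Rook, Cobalt, Arden, Novara.
Lowest unsuccessful bid: $324,100 → clearing price.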